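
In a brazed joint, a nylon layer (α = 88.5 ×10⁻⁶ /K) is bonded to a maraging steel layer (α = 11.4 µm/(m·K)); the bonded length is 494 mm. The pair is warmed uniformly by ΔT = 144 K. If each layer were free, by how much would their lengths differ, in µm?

5480 µm

Δα = |88.5 − 11.4|×10⁻⁶/K = 77.1×10⁻⁶/K.
ΔL_mismatch = Δα·L·ΔT = 77.1×10⁻⁶ × 494.0 mm × 144.0 K = 5480 µm.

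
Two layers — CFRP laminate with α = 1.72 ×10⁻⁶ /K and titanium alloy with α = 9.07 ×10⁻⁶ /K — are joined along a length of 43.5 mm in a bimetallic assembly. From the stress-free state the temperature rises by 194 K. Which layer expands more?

titanium alloy

α(CFRP laminate) = 1.72×10⁻⁶/K vs α(titanium alloy) = 9.07×10⁻⁶/K.
Higher α expands more for the same ΔT: titanium alloy.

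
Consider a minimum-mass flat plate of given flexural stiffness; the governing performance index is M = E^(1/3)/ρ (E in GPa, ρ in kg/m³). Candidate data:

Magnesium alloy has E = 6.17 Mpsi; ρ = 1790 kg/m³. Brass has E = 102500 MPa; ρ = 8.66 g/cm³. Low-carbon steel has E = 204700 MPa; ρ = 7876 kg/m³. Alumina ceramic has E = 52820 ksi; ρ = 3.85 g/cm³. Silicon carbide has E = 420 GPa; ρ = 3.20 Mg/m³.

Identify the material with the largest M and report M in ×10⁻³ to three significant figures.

Convert each candidate to consistent units, then evaluate M:
  magnesium alloy: E = 42.54 GPa, ρ = 1790 kg/m³
  brass: E = 102.5 GPa, ρ = 8660 kg/m³
  low-carbon steel: E = 204.7 GPa, ρ = 7876 kg/m³
  alumina ceramic: E = 364.2 GPa, ρ = 3850 kg/m³
  silicon carbide: E = 420.0 GPa, ρ = 3200 kg/m³
  silicon carbide: M = 2.34×10⁻³
  magnesium alloy: M = 1.95×10⁻³
  alumina ceramic: M = 1.85×10⁻³
  low-carbon steel: M = 0.748×10⁻³
  brass: M = 0.540×10⁻³
The maximum is for silicon carbide.

silicon carbide, M = 2.34×10⁻³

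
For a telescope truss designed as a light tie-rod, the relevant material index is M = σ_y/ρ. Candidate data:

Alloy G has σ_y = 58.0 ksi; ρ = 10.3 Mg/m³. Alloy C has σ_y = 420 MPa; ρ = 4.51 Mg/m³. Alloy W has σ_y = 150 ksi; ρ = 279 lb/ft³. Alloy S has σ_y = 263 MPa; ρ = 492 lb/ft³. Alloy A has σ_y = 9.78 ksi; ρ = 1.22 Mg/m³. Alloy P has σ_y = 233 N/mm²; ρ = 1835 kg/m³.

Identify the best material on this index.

alloy W

Normalizing units and computing the index:
  alloy G: σ_y = 399.9 MPa, ρ = 10300 kg/m³
  alloy C: σ_y = 420.0 MPa, ρ = 4510 kg/m³
  alloy W: σ_y = 1034 MPa, ρ = 4469 kg/m³
  alloy S: σ_y = 263.0 MPa, ρ = 7881 kg/m³
  alloy A: σ_y = 67.43 MPa, ρ = 1220 kg/m³
  alloy P: σ_y = 233.0 MPa, ρ = 1835 kg/m³
  alloy W: M = 231 kN·m/kg
  alloy P: M = 127 kN·m/kg
  alloy C: M = 93.1 kN·m/kg
  alloy A: M = 55.3 kN·m/kg
  alloy G: M = 38.8 kN·m/kg
  alloy S: M = 33.4 kN·m/kg
The maximum is for alloy W.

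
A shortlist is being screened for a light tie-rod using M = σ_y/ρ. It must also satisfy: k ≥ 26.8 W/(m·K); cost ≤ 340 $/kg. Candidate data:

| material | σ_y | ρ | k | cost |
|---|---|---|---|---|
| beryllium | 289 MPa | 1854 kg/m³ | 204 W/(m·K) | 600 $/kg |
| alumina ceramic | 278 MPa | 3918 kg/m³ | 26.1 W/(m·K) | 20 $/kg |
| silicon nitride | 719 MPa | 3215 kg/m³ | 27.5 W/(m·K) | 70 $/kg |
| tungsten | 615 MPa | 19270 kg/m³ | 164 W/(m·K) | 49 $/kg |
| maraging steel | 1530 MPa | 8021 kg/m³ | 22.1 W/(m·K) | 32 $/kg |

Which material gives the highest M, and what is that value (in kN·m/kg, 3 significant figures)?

silicon nitride, M = 224 kN·m/kg

Screen on constraints: k ≥ 26.8 W/(m·K); cost ≤ 340 $/kg. Survivors: silicon nitride, tungsten.
Evaluate M for each candidate:
  silicon nitride: M = 224 kN·m/kg
  tungsten: M = 31.9 kN·m/kg
Highest index: silicon nitride.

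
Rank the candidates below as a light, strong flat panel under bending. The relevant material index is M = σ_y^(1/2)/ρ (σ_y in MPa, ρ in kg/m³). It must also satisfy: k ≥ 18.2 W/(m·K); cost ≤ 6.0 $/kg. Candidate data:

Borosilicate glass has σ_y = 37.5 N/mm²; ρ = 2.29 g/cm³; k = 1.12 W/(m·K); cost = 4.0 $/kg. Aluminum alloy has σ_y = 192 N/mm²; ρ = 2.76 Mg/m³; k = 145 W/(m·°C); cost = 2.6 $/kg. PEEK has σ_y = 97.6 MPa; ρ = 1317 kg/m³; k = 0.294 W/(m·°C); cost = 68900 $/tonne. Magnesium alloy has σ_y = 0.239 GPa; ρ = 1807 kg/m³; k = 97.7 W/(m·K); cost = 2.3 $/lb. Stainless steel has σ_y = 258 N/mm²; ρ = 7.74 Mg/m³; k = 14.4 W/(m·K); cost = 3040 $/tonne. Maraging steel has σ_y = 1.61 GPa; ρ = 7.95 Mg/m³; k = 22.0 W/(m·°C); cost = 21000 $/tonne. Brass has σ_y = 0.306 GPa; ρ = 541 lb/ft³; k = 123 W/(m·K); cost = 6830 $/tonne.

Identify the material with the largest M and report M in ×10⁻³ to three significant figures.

Screen on constraints: k ≥ 18.2 W/(m·K); cost ≤ 6.0 $/kg. Survivors: aluminum alloy, magnesium alloy.
Putting every candidate on a common basis:
  aluminum alloy: σ_y = 192.0 MPa, ρ = 2760 kg/m³
  magnesium alloy: σ_y = 239.0 MPa, ρ = 1807 kg/m³
  magnesium alloy: M = 8.56×10⁻³
  aluminum alloy: M = 5.02×10⁻³
The maximum is for magnesium alloy.

magnesium alloy, M = 8.56×10⁻³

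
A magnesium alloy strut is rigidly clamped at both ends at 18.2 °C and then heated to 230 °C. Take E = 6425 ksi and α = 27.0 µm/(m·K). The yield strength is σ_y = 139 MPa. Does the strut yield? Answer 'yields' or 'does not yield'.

E = 6425 ksi = 44.30 GPa.
ΔT = 211.8 K. Constrained thermal stress σ = E·α·ΔT = 44.30×10³ MPa × 27.0×10⁻⁶ × 211.8 = 253 MPa (compressive).
Compare to σ_y = 139 MPa: σ ≥ σ_y, so it yields.

yields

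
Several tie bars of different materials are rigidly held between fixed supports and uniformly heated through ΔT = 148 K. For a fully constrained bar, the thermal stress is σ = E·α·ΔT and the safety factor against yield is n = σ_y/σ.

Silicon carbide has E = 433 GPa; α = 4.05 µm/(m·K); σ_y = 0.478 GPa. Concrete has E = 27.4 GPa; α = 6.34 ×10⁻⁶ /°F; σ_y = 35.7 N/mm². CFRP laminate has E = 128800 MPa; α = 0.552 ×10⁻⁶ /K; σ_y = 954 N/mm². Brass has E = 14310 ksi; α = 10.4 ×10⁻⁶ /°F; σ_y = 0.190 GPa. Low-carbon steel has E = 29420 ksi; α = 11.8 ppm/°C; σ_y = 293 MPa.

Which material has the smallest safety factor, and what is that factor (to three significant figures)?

With everything in SI (GPa, ×10⁻⁶/K, MPa):
  silicon carbide: E = 433.0, α = 4.05, σ_y = 478.0 → σ = 260 MPa, n = 1.84
  concrete: E = 27.40, α = 11.4, σ_y = 35.70 → σ = 46.3 MPa, n = 0.771
  CFRP laminate: E = 128.8, α = 0.552, σ_y = 954.0 → σ = 10.5 MPa, n = 90.7
  brass: E = 98.66, α = 18.7, σ_y = 190.0 → σ = 273 MPa, n = 0.695
  low-carbon steel: E = 202.8, α = 11.8, σ_y = 293.0 → σ = 354 MPa, n = 0.827
The minimum is brass at n = 0.695.

brass, n = 0.695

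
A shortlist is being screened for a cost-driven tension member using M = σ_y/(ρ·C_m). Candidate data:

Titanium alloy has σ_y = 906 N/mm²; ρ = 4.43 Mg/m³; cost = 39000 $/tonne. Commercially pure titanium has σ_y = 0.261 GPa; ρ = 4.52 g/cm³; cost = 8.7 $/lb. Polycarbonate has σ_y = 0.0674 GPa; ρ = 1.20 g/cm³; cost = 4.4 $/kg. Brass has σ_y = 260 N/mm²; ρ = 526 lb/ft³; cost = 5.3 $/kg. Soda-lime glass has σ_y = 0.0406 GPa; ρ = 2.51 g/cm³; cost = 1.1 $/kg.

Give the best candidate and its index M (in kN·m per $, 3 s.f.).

soda-lime glass, M = 14.7 kN·m per $

After converting to SI:
  titanium alloy: σ_y = 906.0 MPa, ρ = 4430 kg/m³, cost = 39.00 $/kg
  commercially pure titanium: σ_y = 261.0 MPa, ρ = 4520 kg/m³, cost = 19.18 $/kg
  polycarbonate: σ_y = 67.40 MPa, ρ = 1200 kg/m³, cost = 4.400 $/kg
  brass: σ_y = 260.0 MPa, ρ = 8426 kg/m³, cost = 5.300 $/kg
  soda-lime glass: σ_y = 40.60 MPa, ρ = 2510 kg/m³, cost = 1.100 $/kg
  soda-lime glass: M = 14.7 kN·m per $
  polycarbonate: M = 12.8 kN·m per $
  brass: M = 5.82 kN·m per $
  titanium alloy: M = 5.24 kN·m per $
  commercially pure titanium: M = 3.01 kN·m per $
The maximum is for soda-lime glass.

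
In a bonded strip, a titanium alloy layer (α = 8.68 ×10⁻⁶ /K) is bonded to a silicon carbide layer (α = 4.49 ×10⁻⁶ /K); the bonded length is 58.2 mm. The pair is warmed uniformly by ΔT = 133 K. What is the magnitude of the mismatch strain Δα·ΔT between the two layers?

5.57×10⁻⁴

Δα = |8.68 − 4.49|×10⁻⁶/K = 4.19×10⁻⁶/K.
Mismatch strain = Δα·ΔT = 4.19×10⁻⁶ × 133.0 = 5.57×10⁻⁴.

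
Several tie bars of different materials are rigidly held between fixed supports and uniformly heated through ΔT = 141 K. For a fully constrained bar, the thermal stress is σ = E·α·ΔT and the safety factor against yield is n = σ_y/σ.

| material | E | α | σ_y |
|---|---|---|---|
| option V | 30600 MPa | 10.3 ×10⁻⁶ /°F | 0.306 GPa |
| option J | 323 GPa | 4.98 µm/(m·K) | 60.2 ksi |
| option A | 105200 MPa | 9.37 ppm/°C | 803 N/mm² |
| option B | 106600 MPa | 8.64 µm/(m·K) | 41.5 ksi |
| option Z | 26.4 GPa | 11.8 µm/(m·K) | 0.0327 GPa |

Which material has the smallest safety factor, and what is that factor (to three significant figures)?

With everything in SI (GPa, ×10⁻⁶/K, MPa):
  option V: E = 30.60, α = 18.5, σ_y = 306.0 → σ = 80.0 MPa, n = 3.83
  option J: E = 323.0, α = 4.98, σ_y = 415.1 → σ = 227 MPa, n = 1.83
  option A: E = 105.2, α = 9.37, σ_y = 803.0 → σ = 139 MPa, n = 5.78
  option B: E = 106.6, α = 8.64, σ_y = 286.1 → σ = 130 MPa, n = 2.20
  option Z: E = 26.40, α = 11.8, σ_y = 32.70 → σ = 43.9 MPa, n = 0.744
Smallest n: option Z with n = 0.744.

option Z, n = 0.744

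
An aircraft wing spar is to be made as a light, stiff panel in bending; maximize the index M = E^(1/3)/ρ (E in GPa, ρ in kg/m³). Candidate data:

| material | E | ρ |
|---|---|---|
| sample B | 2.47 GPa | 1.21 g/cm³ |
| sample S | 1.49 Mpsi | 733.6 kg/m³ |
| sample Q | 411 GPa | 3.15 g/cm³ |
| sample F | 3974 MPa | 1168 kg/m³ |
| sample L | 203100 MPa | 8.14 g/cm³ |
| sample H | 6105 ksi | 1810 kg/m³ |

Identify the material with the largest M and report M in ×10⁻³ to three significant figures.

In SI units:
  sample B: E = 2.470 GPa, ρ = 1210 kg/m³
  sample S: E = 10.27 GPa, ρ = 733.6 kg/m³
  sample Q: E = 411.0 GPa, ρ = 3150 kg/m³
  sample F: E = 3.974 GPa, ρ = 1168 kg/m³
  sample L: E = 203.1 GPa, ρ = 8140 kg/m³
  sample H: E = 42.09 GPa, ρ = 1810 kg/m³
  sample S: M = 2.96×10⁻³
  sample Q: M = 2.36×10⁻³
  sample H: M = 1.92×10⁻³
  sample F: M = 1.36×10⁻³
  sample B: M = 1.12×10⁻³
  sample L: M = 0.722×10⁻³
The maximum is for sample S.

sample S, M = 2.96×10⁻³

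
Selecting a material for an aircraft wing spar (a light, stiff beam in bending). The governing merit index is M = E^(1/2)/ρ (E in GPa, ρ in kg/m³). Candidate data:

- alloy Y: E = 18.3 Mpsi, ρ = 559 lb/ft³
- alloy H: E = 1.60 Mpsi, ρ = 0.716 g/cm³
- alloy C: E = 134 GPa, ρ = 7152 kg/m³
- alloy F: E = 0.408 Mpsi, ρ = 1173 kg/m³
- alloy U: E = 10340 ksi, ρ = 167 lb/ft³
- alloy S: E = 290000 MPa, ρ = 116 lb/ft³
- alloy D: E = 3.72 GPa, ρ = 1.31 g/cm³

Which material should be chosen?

Convert each candidate to consistent units, then evaluate M:
  alloy Y: E = 126.2 GPa, ρ = 8954 kg/m³
  alloy H: E = 11.03 GPa, ρ = 716.0 kg/m³
  alloy C: E = 134.0 GPa, ρ = 7152 kg/m³
  alloy F: E = 2.813 GPa, ρ = 1173 kg/m³
  alloy U: E = 71.29 GPa, ρ = 2675 kg/m³
  alloy S: E = 290.0 GPa, ρ = 1858 kg/m³
  alloy D: E = 3.720 GPa, ρ = 1310 kg/m³
  alloy S: M = 9.16×10⁻³
  alloy H: M = 4.64×10⁻³
  alloy U: M = 3.16×10⁻³
  alloy C: M = 1.62×10⁻³
  alloy D: M = 1.47×10⁻³
  alloy F: M = 1.43×10⁻³
  alloy Y: M = 1.25×10⁻³
Highest index: alloy S.

alloy S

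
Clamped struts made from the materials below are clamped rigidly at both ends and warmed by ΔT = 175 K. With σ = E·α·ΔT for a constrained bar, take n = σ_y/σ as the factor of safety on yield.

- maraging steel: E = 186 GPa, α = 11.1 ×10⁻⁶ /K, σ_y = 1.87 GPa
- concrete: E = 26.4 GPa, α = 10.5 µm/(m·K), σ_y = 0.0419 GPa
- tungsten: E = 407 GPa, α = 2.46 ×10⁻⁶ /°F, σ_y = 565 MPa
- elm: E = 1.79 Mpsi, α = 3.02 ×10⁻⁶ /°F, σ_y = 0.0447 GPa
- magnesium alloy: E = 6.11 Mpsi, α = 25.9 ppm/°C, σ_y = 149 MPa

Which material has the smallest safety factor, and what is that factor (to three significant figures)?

magnesium alloy, n = 0.780

With everything in SI (GPa, ×10⁻⁶/K, MPa):
  maraging steel: E = 186.0, α = 11.1, σ_y = 1870 → σ = 361 MPa, n = 5.18
  concrete: E = 26.40, α = 10.5, σ_y = 41.90 → σ = 48.5 MPa, n = 0.864
  tungsten: E = 407.0, α = 4.43, σ_y = 565.0 → σ = 315 MPa, n = 1.79
  elm: E = 12.34, α = 5.44, σ_y = 44.70 → σ = 11.7 MPa, n = 3.81
  magnesium alloy: E = 42.13, α = 25.9, σ_y = 149.0 → σ = 191 MPa, n = 0.780
Magnesium alloy has the lowest safety factor, n = 0.780.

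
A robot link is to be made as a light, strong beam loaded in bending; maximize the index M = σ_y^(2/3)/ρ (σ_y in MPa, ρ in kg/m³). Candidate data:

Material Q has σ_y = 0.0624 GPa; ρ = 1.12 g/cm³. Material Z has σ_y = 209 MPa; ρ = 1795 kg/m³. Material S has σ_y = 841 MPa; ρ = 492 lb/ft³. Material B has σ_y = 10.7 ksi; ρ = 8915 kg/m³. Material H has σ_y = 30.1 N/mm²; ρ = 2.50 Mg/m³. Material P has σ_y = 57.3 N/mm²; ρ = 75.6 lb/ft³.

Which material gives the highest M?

In SI units:
  material Q: σ_y = 62.40 MPa, ρ = 1120 kg/m³
  material Z: σ_y = 209.0 MPa, ρ = 1795 kg/m³
  material S: σ_y = 841.0 MPa, ρ = 7881 kg/m³
  material B: σ_y = 73.77 MPa, ρ = 8915 kg/m³
  material H: σ_y = 30.10 MPa, ρ = 2500 kg/m³
  material P: σ_y = 57.30 MPa, ρ = 1211 kg/m³
  material Z: M = 19.6×10⁻³
  material Q: M = 14.0×10⁻³
  material P: M = 12.3×10⁻³
  material S: M = 11.3×10⁻³
  material H: M = 3.87×10⁻³
  material B: M = 1.97×10⁻³
The maximum is for material Z.

material Z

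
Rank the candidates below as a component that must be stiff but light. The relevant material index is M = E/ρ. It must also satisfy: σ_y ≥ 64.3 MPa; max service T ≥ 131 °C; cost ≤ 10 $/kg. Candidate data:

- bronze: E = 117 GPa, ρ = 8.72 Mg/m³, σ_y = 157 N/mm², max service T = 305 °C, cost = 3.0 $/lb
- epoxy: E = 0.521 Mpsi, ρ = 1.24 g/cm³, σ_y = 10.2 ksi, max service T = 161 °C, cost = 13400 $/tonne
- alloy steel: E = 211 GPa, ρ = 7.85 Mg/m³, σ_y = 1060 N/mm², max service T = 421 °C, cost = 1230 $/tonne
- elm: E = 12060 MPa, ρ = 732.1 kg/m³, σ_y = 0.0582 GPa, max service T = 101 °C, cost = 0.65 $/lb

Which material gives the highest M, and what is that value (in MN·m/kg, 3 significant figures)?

Screen on constraints: σ_y ≥ 64.3 MPa; max service T ≥ 131 °C; cost ≤ 10 $/kg. Survivors: bronze, alloy steel.
Convert each candidate to consistent units, then evaluate M:
  bronze: E = 117.0 GPa, ρ = 8720 kg/m³
  alloy steel: E = 211.0 GPa, ρ = 7850 kg/m³
  alloy steel: M = 26.9 MN·m/kg
  bronze: M = 13.4 MN·m/kg
The maximum is for alloy steel.

alloy steel, M = 26.9 MN·m/kg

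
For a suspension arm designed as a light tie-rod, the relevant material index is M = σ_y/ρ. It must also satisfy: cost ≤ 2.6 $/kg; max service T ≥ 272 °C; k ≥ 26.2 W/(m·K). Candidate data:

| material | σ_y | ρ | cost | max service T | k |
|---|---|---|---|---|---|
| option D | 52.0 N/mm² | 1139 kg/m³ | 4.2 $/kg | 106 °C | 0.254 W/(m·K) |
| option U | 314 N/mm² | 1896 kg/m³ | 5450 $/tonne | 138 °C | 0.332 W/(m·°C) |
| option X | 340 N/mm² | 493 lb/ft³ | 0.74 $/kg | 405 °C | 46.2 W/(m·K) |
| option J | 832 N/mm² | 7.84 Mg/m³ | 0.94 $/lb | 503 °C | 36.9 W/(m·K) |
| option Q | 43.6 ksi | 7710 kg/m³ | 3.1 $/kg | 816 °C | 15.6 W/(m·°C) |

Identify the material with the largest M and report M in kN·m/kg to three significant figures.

option J, M = 106 kN·m/kg

Screen on constraints: cost ≤ 2.6 $/kg; max service T ≥ 272 °C; k ≥ 26.2 W/(m·K). Survivors: option X, option J.
Convert each candidate to consistent units, then evaluate M:
  option X: σ_y = 340.0 MPa, ρ = 7897 kg/m³
  option J: σ_y = 832.0 MPa, ρ = 7840 kg/m³
  option J: M = 106 kN·m/kg
  option X: M = 43.1 kN·m/kg
Option J has the largest M.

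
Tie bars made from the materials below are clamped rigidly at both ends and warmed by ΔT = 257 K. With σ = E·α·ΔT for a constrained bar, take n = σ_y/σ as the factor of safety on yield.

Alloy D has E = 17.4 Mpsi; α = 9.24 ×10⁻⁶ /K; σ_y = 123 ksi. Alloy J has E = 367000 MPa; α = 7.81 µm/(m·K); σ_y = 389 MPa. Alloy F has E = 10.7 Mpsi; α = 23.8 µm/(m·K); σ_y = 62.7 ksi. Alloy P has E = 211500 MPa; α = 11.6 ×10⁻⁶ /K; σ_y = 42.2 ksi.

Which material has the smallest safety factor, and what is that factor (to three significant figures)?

Converting E to GPa, α to ×10⁻⁶/K, σ_y to MPa, then σ and n for each:
  alloy D: E = 120.0, α = 9.24, σ_y = 848.1 → σ = 285 MPa, n = 2.98
  alloy J: E = 367.0, α = 7.81, σ_y = 389.0 → σ = 737 MPa, n = 0.528
  alloy F: E = 73.77, α = 23.8, σ_y = 432.3 → σ = 451 MPa, n = 0.958
  alloy P: E = 211.5, α = 11.6, σ_y = 291.0 → σ = 631 MPa, n = 0.461
Alloy P has the lowest safety factor, n = 0.461.

alloy P, n = 0.461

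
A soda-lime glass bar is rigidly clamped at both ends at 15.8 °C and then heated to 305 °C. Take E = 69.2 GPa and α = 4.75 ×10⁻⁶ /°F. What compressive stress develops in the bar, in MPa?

171 MPa

α = 4.75×10⁻⁶/°F × 9/5 = 8.55×10⁻⁶/K.
ΔT = 289.2 K. Constrained thermal stress σ = E·α·ΔT = 69.20×10³ MPa × 8.55×10⁻⁶ × 289.2 = 171 MPa (compressive).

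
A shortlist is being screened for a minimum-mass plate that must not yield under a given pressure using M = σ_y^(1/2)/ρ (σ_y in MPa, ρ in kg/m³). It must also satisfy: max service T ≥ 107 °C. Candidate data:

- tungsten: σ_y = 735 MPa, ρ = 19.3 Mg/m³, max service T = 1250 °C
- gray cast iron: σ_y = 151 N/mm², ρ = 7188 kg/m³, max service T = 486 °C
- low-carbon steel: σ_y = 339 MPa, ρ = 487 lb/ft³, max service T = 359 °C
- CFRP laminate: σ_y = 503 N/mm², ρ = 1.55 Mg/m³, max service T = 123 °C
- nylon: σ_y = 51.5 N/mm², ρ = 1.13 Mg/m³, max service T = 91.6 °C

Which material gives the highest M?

Screen on constraints: max service T ≥ 107 °C. Survivors: tungsten, gray cast iron, low-carbon steel, CFRP laminate.
Normalizing units and computing the index:
  tungsten: σ_y = 735.0 MPa, ρ = 19300 kg/m³
  gray cast iron: σ_y = 151.0 MPa, ρ = 7188 kg/m³
  low-carbon steel: σ_y = 339.0 MPa, ρ = 7801 kg/m³
  CFRP laminate: σ_y = 503.0 MPa, ρ = 1550 kg/m³
  CFRP laminate: M = 14.5×10⁻³
  low-carbon steel: M = 2.36×10⁻³
  gray cast iron: M = 1.71×10⁻³
  tungsten: M = 1.40×10⁻³
The maximum is for CFRP laminate.

CFRP laminate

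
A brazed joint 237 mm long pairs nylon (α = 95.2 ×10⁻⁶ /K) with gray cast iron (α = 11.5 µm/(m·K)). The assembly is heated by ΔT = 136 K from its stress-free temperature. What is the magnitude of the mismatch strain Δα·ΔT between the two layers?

Δα = |95.2 − 11.5|×10⁻⁶/K = 83.7×10⁻⁶/K.
Mismatch strain = Δα·ΔT = 83.7×10⁻⁶ × 136.0 = 0.0114.

0.0114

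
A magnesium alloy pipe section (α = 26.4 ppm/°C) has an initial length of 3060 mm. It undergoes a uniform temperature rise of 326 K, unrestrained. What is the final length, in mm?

3086.3 mm

ΔL = α·L₀·ΔT = 26.4×10⁻⁶ × 3060 mm × 326.0 K = 26.3 mm.
L = L₀ + ΔL = 3060 + 26.3 = 3086.3 mm.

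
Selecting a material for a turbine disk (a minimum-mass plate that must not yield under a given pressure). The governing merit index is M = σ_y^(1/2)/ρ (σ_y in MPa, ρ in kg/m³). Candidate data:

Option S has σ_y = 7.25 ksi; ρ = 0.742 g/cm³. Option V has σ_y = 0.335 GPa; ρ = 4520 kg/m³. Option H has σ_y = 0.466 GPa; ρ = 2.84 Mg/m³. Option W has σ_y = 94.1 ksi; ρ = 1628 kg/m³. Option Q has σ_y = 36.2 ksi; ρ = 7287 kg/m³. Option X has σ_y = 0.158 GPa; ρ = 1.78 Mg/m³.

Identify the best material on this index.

Normalizing units and computing the index:
  option S: σ_y = 49.99 MPa, ρ = 742.0 kg/m³
  option V: σ_y = 335.0 MPa, ρ = 4520 kg/m³
  option H: σ_y = 466.0 MPa, ρ = 2840 kg/m³
  option W: σ_y = 648.8 MPa, ρ = 1628 kg/m³
  option Q: σ_y = 249.6 MPa, ρ = 7287 kg/m³
  option X: σ_y = 158.0 MPa, ρ = 1780 kg/m³
  option W: M = 15.6×10⁻³
  option S: M = 9.53×10⁻³
  option H: M = 7.60×10⁻³
  option X: M = 7.06×10⁻³
  option V: M = 4.05×10⁻³
  option Q: M = 2.17×10⁻³
Option W has the largest M.

option W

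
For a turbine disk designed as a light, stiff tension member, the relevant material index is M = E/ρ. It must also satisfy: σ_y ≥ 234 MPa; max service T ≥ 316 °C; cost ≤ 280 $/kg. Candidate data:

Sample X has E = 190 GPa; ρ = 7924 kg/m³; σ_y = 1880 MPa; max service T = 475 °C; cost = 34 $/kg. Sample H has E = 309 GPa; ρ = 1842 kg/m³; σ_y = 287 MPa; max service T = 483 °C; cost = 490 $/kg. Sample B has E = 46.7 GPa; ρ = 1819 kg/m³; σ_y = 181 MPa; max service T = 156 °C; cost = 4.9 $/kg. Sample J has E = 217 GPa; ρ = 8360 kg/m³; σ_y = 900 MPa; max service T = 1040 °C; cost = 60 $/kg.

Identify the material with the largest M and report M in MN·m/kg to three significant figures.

sample J, M = 26.0 MN·m/kg

Screen on constraints: σ_y ≥ 234 MPa; max service T ≥ 316 °C; cost ≤ 280 $/kg. Survivors: sample X, sample J.
Evaluate M for each candidate:
  sample J: M = 26.0 MN·m/kg
  sample X: M = 24.0 MN·m/kg
Sample J ranks first.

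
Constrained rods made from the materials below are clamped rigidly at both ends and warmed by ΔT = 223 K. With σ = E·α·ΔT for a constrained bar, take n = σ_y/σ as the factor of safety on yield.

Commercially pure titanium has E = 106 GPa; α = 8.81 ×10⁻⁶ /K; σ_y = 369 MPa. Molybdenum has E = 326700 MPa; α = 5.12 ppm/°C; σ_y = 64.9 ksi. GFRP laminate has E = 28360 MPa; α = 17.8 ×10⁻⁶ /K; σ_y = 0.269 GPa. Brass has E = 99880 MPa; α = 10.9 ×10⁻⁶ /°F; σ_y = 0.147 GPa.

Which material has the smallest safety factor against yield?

Converting E to GPa, α to ×10⁻⁶/K, σ_y to MPa, then σ and n for each:
  commercially pure titanium: E = 106.0, α = 8.81, σ_y = 369.0 → σ = 208 MPa, n = 1.77
  molybdenum: E = 326.7, α = 5.12, σ_y = 447.5 → σ = 373 MPa, n = 1.20
  GFRP laminate: E = 28.36, α = 17.8, σ_y = 269.0 → σ = 113 MPa, n = 2.39
  brass: E = 99.88, α = 19.6, σ_y = 147.0 → σ = 437 MPa, n = 0.336
Smallest n: brass with n = 0.336.

brass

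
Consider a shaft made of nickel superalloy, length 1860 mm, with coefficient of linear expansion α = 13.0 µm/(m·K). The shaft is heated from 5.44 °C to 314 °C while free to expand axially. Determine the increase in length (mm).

7.46 mm

ΔT = 314 − 5.44 = 308.6 K.
ΔL = α·L₀·ΔT = 13.0×10⁻⁶ × 1860 mm × 308.6 K = 7.46 mm.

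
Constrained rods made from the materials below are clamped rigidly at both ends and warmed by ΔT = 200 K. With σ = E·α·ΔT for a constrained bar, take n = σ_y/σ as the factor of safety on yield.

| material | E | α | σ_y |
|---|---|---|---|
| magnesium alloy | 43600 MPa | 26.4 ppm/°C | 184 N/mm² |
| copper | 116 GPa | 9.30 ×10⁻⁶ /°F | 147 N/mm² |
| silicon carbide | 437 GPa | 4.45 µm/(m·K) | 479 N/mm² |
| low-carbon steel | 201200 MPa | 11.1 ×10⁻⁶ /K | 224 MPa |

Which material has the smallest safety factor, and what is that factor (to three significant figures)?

copper, n = 0.379

Converting E to GPa, α to ×10⁻⁶/K, σ_y to MPa, then σ and n for each:
  magnesium alloy: E = 43.60, α = 26.4, σ_y = 184.0 → σ = 230 MPa, n = 0.799
  copper: E = 116.0, α = 16.7, σ_y = 147.0 → σ = 388 MPa, n = 0.379
  silicon carbide: E = 437.0, α = 4.45, σ_y = 479.0 → σ = 389 MPa, n = 1.23
  low-carbon steel: E = 201.2, α = 11.1, σ_y = 224.0 → σ = 447 MPa, n = 0.501
Copper has the lowest safety factor, n = 0.379.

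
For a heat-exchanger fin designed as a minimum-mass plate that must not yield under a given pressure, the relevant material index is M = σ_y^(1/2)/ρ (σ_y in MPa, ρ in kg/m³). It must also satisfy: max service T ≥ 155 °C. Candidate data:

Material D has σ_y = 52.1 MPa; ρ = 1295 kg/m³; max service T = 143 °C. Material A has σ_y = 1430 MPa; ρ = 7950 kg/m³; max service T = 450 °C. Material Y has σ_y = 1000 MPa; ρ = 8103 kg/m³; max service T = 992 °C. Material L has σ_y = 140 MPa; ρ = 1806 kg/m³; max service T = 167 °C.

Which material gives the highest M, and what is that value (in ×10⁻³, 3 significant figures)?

material L, M = 6.55×10⁻³

Screen on constraints: max service T ≥ 155 °C. Survivors: material A, material Y, material L.
Evaluate M for each candidate:
  material L: M = 6.55×10⁻³
  material A: M = 4.76×10⁻³
  material Y: M = 3.90×10⁻³
Material L has the largest M.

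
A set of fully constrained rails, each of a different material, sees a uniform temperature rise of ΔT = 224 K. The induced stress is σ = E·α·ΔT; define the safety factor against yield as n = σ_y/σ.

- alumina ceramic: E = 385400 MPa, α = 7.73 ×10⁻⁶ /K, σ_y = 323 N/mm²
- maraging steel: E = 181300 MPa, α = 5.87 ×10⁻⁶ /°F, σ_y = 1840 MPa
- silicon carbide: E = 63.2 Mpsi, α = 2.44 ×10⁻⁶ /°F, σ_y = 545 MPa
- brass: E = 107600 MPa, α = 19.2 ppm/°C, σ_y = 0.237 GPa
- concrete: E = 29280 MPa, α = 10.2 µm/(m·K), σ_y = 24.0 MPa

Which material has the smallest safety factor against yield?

Converting E to GPa, α to ×10⁻⁶/K, σ_y to MPa, then σ and n for each:
  alumina ceramic: E = 385.4, α = 7.73, σ_y = 323.0 → σ = 667 MPa, n = 0.484
  maraging steel: E = 181.3, α = 10.6, σ_y = 1840 → σ = 429 MPa, n = 4.29
  silicon carbide: E = 435.7, α = 4.39, σ_y = 545.0 → σ = 429 MPa, n = 1.27
  brass: E = 107.6, α = 19.2, σ_y = 237.0 → σ = 463 MPa, n = 0.512
  concrete: E = 29.28, α = 10.2, σ_y = 24.00 → σ = 66.9 MPa, n = 0.359
Smallest n: concrete with n = 0.359.

concrete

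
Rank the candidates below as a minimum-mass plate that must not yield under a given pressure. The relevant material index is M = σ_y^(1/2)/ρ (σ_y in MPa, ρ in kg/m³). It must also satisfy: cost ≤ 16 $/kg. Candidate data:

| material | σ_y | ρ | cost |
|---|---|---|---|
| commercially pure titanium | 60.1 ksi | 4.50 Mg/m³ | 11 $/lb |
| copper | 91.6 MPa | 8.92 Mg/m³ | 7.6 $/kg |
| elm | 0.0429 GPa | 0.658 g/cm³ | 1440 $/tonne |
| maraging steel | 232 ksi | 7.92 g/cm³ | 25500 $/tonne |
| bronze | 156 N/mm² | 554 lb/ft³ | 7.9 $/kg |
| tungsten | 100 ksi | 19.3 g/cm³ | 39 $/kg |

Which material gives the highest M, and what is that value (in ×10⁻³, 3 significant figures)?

elm, M = 9.95×10⁻³

Screen on constraints: cost ≤ 16 $/kg. Survivors: copper, elm, bronze.
In SI units:
  copper: σ_y = 91.60 MPa, ρ = 8920 kg/m³
  elm: σ_y = 42.90 MPa, ρ = 658.0 kg/m³
  bronze: σ_y = 156.0 MPa, ρ = 8874 kg/m³
  elm: M = 9.95×10⁻³
  bronze: M = 1.41×10⁻³
  copper: M = 1.07×10⁻³
Elm ranks first.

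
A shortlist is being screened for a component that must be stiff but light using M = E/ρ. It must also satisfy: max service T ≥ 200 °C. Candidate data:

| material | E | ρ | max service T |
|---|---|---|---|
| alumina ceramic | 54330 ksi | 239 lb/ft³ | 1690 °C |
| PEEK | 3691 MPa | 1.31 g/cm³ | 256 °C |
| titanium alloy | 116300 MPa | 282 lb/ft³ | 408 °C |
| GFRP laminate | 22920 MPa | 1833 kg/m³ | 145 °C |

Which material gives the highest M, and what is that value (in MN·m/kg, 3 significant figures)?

alumina ceramic, M = 97.8 MN·m/kg

Screen on constraints: max service T ≥ 200 °C. Survivors: alumina ceramic, PEEK, titanium alloy.
Putting every candidate on a common basis:
  alumina ceramic: E = 374.6 GPa, ρ = 3828 kg/m³
  PEEK: E = 3.691 GPa, ρ = 1310 kg/m³
  titanium alloy: E = 116.3 GPa, ρ = 4517 kg/m³
  alumina ceramic: M = 97.8 MN·m/kg
  titanium alloy: M = 25.7 MN·m/kg
  PEEK: M = 2.82 MN·m/kg
Alumina ceramic has the largest M.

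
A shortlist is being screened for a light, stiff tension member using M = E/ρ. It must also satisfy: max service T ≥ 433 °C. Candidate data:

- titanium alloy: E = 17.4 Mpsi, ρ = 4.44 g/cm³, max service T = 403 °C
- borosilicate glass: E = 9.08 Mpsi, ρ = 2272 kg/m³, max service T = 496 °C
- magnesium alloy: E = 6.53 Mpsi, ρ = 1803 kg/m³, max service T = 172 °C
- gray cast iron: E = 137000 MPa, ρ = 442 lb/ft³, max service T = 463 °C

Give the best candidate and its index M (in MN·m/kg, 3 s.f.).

borosilicate glass, M = 27.6 MN·m/kg

Screen on constraints: max service T ≥ 433 °C. Survivors: borosilicate glass, gray cast iron.
After converting to SI:
  borosilicate glass: E = 62.60 GPa, ρ = 2272 kg/m³
  gray cast iron: E = 137.0 GPa, ρ = 7080 kg/m³
  borosilicate glass: M = 27.6 MN·m/kg
  gray cast iron: M = 19.3 MN·m/kg
Borosilicate glass ranks first.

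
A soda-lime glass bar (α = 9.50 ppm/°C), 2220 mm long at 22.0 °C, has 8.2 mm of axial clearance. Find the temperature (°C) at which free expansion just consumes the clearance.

411 °C

α·L₀·ΔT = 8.2 mm ⇒ ΔT = 8.2 / (9.50×10⁻⁶ × 2220.0) = 388.8 K.
T = 22.0 + 388.8 = 410.8 °C.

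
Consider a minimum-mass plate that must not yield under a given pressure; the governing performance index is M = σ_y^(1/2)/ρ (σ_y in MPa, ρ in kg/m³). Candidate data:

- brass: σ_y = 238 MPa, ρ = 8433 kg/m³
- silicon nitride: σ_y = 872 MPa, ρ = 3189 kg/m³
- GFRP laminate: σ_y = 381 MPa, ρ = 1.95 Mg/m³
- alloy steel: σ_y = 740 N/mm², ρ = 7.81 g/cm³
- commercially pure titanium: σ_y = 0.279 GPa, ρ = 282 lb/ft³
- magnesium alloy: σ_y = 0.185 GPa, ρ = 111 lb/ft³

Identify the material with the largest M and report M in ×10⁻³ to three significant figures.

After converting to SI:
  brass: σ_y = 238.0 MPa, ρ = 8433 kg/m³
  silicon nitride: σ_y = 872.0 MPa, ρ = 3189 kg/m³
  GFRP laminate: σ_y = 381.0 MPa, ρ = 1950 kg/m³
  alloy steel: σ_y = 740.0 MPa, ρ = 7810 kg/m³
  commercially pure titanium: σ_y = 279.0 MPa, ρ = 4517 kg/m³
  magnesium alloy: σ_y = 185.0 MPa, ρ = 1778 kg/m³
  GFRP laminate: M = 10.0×10⁻³
  silicon nitride: M = 9.26×10⁻³
  magnesium alloy: M = 7.65×10⁻³
  commercially pure titanium: M = 3.70×10⁻³
  alloy steel: M = 3.48×10⁻³
  brass: M = 1.83×10⁻³
The maximum is for GFRP laminate.

GFRP laminate, M = 10.0×10⁻³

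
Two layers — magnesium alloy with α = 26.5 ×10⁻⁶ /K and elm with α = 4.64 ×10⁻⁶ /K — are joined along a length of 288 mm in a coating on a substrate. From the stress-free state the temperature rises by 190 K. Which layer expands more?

α(magnesium alloy) = 26.5×10⁻⁶/K vs α(elm) = 4.64×10⁻⁶/K.
Higher α expands more for the same ΔT: magnesium alloy.

magnesium alloy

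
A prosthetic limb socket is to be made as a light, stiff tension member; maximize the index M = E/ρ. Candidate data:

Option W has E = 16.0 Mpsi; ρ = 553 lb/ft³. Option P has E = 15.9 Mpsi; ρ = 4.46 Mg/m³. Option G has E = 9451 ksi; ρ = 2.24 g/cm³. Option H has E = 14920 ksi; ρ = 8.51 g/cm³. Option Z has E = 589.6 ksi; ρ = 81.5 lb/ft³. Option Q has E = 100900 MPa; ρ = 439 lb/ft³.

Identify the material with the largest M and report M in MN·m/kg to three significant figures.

option G, M = 29.1 MN·m/kg

Convert each candidate to consistent units, then evaluate M:
  option W: E = 110.3 GPa, ρ = 8858 kg/m³
  option P: E = 109.6 GPa, ρ = 4460 kg/m³
  option G: E = 65.16 GPa, ρ = 2240 kg/m³
  option H: E = 102.9 GPa, ρ = 8510 kg/m³
  option Z: E = 4.065 GPa, ρ = 1306 kg/m³
  option Q: E = 100.9 GPa, ρ = 7032 kg/m³
  option G: M = 29.1 MN·m/kg
  option P: M = 24.6 MN·m/kg
  option Q: M = 14.3 MN·m/kg
  option W: M = 12.5 MN·m/kg
  option H: M = 12.1 MN·m/kg
  option Z: M = 3.11 MN·m/kg
Option G ranks first.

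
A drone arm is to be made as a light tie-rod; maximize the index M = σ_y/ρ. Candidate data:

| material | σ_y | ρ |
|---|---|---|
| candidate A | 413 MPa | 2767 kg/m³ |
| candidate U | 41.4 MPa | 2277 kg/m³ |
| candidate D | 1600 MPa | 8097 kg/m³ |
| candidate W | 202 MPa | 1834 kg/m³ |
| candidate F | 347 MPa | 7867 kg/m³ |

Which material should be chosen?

candidate D

Evaluate M for each candidate:
  candidate D: M = 198 kN·m/kg
  candidate A: M = 149 kN·m/kg
  candidate W: M = 110 kN·m/kg
  candidate F: M = 44.1 kN·m/kg
  candidate U: M = 18.2 kN·m/kg
Candidate D ranks first.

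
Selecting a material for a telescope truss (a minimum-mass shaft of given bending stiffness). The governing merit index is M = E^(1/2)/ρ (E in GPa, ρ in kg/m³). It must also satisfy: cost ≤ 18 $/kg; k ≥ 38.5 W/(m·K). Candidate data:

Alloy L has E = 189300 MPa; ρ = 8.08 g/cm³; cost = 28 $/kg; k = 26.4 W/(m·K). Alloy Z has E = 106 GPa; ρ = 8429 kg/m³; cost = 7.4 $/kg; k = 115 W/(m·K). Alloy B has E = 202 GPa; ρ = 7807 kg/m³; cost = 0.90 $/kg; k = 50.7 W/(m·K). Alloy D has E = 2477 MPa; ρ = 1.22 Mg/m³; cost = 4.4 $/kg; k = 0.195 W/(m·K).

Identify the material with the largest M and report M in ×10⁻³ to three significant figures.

alloy B, M = 1.82×10⁻³

Screen on constraints: cost ≤ 18 $/kg; k ≥ 38.5 W/(m·K). Survivors: alloy Z, alloy B.
Normalizing units and computing the index:
  alloy Z: E = 106.0 GPa, ρ = 8429 kg/m³
  alloy B: E = 202.0 GPa, ρ = 7807 kg/m³
  alloy B: M = 1.82×10⁻³
  alloy Z: M = 1.22×10⁻³
Highest index: alloy B.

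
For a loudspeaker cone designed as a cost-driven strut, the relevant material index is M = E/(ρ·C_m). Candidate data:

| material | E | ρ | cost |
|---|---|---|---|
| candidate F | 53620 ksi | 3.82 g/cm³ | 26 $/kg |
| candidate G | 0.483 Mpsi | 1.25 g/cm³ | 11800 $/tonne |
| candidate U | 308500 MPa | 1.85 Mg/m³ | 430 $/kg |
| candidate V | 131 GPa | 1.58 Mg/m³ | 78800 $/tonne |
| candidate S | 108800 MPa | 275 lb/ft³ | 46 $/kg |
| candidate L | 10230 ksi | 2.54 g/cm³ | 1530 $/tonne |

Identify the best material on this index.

candidate L

After converting to SI:
  candidate F: E = 369.7 GPa, ρ = 3820 kg/m³, cost = 26.00 $/kg
  candidate G: E = 3.330 GPa, ρ = 1250 kg/m³, cost = 11.80 $/kg
  candidate U: E = 308.5 GPa, ρ = 1850 kg/m³, cost = 430.0 $/kg
  candidate V: E = 131.0 GPa, ρ = 1580 kg/m³, cost = 78.80 $/kg
  candidate S: E = 108.8 GPa, ρ = 4405 kg/m³, cost = 46.00 $/kg
  candidate L: E = 70.53 GPa, ρ = 2540 kg/m³, cost = 1.530 $/kg
  candidate L: M = 18.1 MN·m per $
  candidate F: M = 3.72 MN·m per $
  candidate V: M = 1.05 MN·m per $
  candidate S: M = 0.537 MN·m per $
  candidate U: M = 0.388 MN·m per $
  candidate G: M = 0.226 MN·m per $
The maximum is for candidate L.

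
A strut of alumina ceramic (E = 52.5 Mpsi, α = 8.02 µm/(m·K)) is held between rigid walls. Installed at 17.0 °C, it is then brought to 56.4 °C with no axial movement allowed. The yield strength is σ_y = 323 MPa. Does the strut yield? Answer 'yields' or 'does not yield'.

does not yield

E = 52.5 Mpsi = 362.0 GPa.
ΔT = 39.40 K. Constrained thermal stress σ = E·α·ΔT = 362.0×10³ MPa × 8.02×10⁻⁶ × 39.40 = 114 MPa (compressive).
Compare to σ_y = 323 MPa: σ < σ_y, so it does not yield.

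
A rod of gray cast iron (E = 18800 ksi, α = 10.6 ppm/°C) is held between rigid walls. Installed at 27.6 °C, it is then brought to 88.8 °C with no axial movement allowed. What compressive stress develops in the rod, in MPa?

E = 18800 ksi = 129.6 GPa.
ΔT = 61.20 K. Constrained thermal stress σ = E·α·ΔT = 129.6×10³ MPa × 10.6×10⁻⁶ × 61.20 = 84.1 MPa (compressive).

84.1 MPa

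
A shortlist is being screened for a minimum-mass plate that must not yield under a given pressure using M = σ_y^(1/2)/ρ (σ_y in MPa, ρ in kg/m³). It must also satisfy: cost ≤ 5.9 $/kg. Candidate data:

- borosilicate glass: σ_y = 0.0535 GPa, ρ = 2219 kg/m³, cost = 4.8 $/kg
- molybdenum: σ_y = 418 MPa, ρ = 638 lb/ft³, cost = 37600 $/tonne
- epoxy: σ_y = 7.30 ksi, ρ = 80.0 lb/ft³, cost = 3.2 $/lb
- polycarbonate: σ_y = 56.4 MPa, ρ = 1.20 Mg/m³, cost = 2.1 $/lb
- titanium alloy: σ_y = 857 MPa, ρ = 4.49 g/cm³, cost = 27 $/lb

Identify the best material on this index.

polycarbonate

Screen on constraints: cost ≤ 5.9 $/kg. Survivors: borosilicate glass, polycarbonate.
After converting to SI:
  borosilicate glass: σ_y = 53.50 MPa, ρ = 2219 kg/m³
  polycarbonate: σ_y = 56.40 MPa, ρ = 1200 kg/m³
  polycarbonate: M = 6.26×10⁻³
  borosilicate glass: M = 3.30×10⁻³
The maximum is for polycarbonate.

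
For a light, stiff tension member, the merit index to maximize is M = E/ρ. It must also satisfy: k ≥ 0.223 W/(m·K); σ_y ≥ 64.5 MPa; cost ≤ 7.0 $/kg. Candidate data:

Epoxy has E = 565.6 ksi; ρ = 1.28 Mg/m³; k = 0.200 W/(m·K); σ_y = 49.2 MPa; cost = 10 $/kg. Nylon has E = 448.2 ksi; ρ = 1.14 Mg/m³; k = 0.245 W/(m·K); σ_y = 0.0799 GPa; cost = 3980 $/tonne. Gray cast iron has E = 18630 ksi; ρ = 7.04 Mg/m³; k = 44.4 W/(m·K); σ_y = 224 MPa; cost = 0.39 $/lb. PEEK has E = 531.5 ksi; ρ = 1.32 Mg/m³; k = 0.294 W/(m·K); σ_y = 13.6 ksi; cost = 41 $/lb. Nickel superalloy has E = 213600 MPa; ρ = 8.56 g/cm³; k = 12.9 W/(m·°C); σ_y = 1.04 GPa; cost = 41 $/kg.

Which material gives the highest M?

Screen on constraints: k ≥ 0.223 W/(m·K); σ_y ≥ 64.5 MPa; cost ≤ 7.0 $/kg. Survivors: nylon, gray cast iron.
Putting every candidate on a common basis:
  nylon: E = 3.090 GPa, ρ = 1140 kg/m³
  gray cast iron: E = 128.4 GPa, ρ = 7040 kg/m³
  gray cast iron: M = 18.2 MN·m/kg
  nylon: M = 2.71 MN·m/kg
Gray cast iron ranks first.

gray cast iron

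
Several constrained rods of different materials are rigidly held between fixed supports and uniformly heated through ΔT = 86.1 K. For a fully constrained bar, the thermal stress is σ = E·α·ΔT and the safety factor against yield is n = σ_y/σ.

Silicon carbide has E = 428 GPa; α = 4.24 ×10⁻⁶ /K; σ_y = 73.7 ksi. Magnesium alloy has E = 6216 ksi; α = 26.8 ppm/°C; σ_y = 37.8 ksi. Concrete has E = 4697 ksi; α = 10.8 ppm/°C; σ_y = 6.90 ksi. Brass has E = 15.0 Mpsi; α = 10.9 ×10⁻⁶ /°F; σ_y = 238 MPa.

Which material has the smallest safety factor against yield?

With everything in SI (GPa, ×10⁻⁶/K, MPa):
  silicon carbide: E = 428.0, α = 4.24, σ_y = 508.1 → σ = 156 MPa, n = 3.25
  magnesium alloy: E = 42.86, α = 26.8, σ_y = 260.6 → σ = 98.9 MPa, n = 2.64
  concrete: E = 32.38, α = 10.8, σ_y = 47.57 → σ = 30.1 MPa, n = 1.58
  brass: E = 103.4, α = 19.6, σ_y = 238.0 → σ = 175 MPa, n = 1.36
Brass has the lowest safety factor, n = 1.36.

brass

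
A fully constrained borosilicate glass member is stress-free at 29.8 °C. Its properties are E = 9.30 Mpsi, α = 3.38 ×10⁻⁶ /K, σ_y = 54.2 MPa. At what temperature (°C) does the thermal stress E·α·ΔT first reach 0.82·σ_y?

235 °C

E = 9.30 Mpsi = 64.12 GPa.
E·α·ΔT = 44.44 MPa ⇒ ΔT = 44.44 / (64.12×10³ × 3.38×10⁻⁶) = 205.1 K.
T = 29.8 + 205.1 = 234.9 °C.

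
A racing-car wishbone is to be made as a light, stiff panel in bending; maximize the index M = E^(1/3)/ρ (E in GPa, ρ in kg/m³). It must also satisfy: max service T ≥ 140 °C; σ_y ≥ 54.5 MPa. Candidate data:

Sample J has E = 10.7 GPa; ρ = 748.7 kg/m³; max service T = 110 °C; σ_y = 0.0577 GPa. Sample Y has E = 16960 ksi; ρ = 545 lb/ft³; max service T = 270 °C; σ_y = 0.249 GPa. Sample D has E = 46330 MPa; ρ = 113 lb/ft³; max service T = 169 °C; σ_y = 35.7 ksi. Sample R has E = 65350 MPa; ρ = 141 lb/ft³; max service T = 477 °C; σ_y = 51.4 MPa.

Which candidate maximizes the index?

Screen on constraints: max service T ≥ 140 °C; σ_y ≥ 54.5 MPa. Survivors: sample Y, sample D.
Convert each candidate to consistent units, then evaluate M:
  sample Y: E = 116.9 GPa, ρ = 8730 kg/m³
  sample D: E = 46.33 GPa, ρ = 1810 kg/m³
  sample D: M = 1.98×10⁻³
  sample Y: M = 0.560×10⁻³
Sample D has the largest M.

sample D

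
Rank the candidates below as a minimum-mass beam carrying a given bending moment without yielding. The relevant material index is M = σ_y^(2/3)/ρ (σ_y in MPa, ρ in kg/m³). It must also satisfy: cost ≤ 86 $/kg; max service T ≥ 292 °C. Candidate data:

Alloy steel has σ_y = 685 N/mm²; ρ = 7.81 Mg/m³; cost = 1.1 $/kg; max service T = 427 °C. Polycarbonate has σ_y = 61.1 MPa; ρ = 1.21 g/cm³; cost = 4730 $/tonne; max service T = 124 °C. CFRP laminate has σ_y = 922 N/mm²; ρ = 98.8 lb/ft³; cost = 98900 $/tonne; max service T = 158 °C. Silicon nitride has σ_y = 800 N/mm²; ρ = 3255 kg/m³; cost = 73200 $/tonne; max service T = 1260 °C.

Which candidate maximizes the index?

Screen on constraints: cost ≤ 86 $/kg; max service T ≥ 292 °C. Survivors: alloy steel, silicon nitride.
After converting to SI:
  alloy steel: σ_y = 685.0 MPa, ρ = 7810 kg/m³
  silicon nitride: σ_y = 800.0 MPa, ρ = 3255 kg/m³
  silicon nitride: M = 26.5×10⁻³
  alloy steel: M = 9.95×10⁻³
Silicon nitride has the largest M.

silicon nitride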